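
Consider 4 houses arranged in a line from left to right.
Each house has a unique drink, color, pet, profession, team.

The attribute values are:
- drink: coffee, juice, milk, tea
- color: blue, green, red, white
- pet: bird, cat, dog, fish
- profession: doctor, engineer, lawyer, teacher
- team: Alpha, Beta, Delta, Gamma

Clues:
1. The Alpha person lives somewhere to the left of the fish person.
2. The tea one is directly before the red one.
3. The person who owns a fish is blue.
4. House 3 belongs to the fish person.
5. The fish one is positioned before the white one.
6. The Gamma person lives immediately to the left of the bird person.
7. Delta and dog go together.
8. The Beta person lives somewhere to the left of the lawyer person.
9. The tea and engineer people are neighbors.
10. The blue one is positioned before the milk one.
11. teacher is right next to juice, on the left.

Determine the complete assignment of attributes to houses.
Solution:

House | Drink | Color | Pet | Profession | Team
-----------------------------------------------
  1   | tea | green | cat | teacher | Gamma
  2   | juice | red | bird | engineer | Alpha
  3   | coffee | blue | fish | doctor | Beta
  4   | milk | white | dog | lawyer | Delta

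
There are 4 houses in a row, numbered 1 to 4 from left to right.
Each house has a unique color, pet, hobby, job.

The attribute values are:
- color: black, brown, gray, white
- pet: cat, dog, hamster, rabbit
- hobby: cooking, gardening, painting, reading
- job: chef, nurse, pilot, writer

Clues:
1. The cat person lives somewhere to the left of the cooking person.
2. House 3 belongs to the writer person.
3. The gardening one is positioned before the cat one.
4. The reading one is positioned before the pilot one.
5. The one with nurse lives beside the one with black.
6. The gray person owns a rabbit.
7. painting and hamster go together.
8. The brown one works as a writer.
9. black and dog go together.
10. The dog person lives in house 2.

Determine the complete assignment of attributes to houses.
Solution:

House | Color | Pet | Hobby | Job
---------------------------------
  1   | white | hamster | painting | nurse
  2   | black | dog | gardening | chef
  3   | brown | cat | reading | writer
  4   | gray | rabbit | cooking | pilot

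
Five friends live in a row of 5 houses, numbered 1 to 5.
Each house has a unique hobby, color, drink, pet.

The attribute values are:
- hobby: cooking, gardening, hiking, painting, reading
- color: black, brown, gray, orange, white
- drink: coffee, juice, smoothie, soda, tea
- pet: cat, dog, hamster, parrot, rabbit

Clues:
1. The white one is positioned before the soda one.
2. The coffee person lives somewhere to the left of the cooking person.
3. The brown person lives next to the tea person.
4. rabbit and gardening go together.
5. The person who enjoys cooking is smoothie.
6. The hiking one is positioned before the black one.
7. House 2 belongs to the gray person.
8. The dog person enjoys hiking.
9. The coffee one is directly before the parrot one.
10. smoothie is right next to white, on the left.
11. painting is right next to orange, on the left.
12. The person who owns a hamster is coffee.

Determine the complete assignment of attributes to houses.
Solution:

House | Hobby | Color | Drink | Pet
-----------------------------------
  1   | reading | brown | coffee | hamster
  2   | painting | gray | tea | parrot
  3   | cooking | orange | smoothie | cat
  4   | hiking | white | juice | dog
  5   | gardening | black | soda | rabbit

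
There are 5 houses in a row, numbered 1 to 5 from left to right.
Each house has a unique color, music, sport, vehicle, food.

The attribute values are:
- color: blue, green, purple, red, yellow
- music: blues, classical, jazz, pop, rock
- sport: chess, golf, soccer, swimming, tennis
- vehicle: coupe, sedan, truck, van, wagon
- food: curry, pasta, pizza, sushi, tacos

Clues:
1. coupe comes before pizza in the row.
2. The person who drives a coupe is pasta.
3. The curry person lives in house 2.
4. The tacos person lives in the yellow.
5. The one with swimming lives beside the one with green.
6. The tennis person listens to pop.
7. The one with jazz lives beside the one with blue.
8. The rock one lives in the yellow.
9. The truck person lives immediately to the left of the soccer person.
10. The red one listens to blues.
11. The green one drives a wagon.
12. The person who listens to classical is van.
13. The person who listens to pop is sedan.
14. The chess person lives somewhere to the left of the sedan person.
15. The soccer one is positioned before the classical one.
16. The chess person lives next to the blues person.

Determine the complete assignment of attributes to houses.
Solution:

House | Color | Music | Sport | Vehicle | Food
----------------------------------------------
  1   | yellow | rock | swimming | truck | tacos
  2   | green | jazz | soccer | wagon | curry
  3   | blue | classical | chess | van | sushi
  4   | red | blues | golf | coupe | pasta
  5   | purple | pop | tennis | sedan | pizza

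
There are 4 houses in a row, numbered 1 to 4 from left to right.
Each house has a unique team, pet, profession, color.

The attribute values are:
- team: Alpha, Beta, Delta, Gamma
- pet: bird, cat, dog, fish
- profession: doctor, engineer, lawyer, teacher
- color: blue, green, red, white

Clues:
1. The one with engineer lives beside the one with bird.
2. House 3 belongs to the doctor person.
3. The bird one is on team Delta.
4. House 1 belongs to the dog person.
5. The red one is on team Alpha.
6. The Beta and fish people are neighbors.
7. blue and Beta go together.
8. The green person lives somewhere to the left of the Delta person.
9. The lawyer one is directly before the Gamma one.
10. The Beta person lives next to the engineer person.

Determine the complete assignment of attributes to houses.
Solution:

House | Team | Pet | Profession | Color
---------------------------------------
  1   | Beta | dog | lawyer | blue
  2   | Gamma | fish | engineer | green
  3   | Delta | bird | doctor | white
  4   | Alpha | cat | teacher | red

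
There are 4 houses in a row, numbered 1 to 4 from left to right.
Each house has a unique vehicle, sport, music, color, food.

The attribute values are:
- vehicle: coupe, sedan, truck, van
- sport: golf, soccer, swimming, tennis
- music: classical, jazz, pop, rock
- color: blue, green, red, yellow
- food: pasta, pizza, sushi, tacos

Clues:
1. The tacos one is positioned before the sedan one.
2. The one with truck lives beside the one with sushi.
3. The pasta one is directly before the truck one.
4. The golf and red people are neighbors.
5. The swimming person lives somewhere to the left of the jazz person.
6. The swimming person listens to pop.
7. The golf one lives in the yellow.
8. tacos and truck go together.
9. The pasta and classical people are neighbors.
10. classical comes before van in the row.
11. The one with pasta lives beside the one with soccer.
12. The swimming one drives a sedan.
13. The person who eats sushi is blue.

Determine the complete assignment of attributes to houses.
Solution:

House | Vehicle | Sport | Music | Color | Food
----------------------------------------------
  1   | coupe | golf | rock | yellow | pasta
  2   | truck | soccer | classical | red | tacos
  3   | sedan | swimming | pop | blue | sushi
  4   | van | tennis | jazz | green | pizza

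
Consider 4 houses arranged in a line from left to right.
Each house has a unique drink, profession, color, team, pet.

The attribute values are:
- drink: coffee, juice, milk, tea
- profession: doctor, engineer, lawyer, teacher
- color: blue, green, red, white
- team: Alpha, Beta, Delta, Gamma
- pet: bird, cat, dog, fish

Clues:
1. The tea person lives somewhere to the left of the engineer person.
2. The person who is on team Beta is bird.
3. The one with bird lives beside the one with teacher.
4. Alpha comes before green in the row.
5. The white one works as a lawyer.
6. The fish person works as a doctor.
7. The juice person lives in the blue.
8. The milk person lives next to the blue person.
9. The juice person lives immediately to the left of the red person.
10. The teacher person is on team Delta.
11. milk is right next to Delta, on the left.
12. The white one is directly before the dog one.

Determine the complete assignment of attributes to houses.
Solution:

House | Drink | Profession | Color | Team | Pet
-----------------------------------------------
  1   | milk | lawyer | white | Beta | bird
  2   | juice | teacher | blue | Delta | dog
  3   | tea | doctor | red | Alpha | fish
  4   | coffee | engineer | green | Gamma | cat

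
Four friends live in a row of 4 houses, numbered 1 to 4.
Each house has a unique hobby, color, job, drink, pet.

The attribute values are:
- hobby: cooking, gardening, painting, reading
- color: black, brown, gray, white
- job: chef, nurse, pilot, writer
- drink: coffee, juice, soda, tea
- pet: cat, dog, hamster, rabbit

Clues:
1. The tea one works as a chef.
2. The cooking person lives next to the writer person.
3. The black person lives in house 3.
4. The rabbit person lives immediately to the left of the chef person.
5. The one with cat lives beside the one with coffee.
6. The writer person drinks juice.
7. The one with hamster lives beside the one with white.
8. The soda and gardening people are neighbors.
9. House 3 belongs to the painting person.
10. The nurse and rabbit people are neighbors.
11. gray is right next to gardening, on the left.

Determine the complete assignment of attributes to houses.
Solution:

House | Hobby | Color | Job | Drink | Pet
-----------------------------------------
  1   | cooking | gray | nurse | soda | hamster
  2   | gardening | white | writer | juice | rabbit
  3   | painting | black | chef | tea | cat
  4   | reading | brown | pilot | coffee | dog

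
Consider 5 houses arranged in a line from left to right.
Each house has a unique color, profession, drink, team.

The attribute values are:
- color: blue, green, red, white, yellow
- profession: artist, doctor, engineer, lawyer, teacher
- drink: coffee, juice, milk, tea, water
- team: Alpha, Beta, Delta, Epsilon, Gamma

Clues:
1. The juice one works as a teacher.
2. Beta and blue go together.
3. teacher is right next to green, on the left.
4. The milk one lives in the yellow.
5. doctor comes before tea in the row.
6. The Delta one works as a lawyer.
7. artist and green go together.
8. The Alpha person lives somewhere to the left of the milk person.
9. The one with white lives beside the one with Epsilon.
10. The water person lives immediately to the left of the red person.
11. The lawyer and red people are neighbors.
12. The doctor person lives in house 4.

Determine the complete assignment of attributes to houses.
Solution:

House | Color | Profession | Drink | Team
-----------------------------------------
  1   | white | lawyer | water | Delta
  2   | red | teacher | juice | Epsilon
  3   | green | artist | coffee | Alpha
  4   | yellow | doctor | milk | Gamma
  5   | blue | engineer | tea | Beta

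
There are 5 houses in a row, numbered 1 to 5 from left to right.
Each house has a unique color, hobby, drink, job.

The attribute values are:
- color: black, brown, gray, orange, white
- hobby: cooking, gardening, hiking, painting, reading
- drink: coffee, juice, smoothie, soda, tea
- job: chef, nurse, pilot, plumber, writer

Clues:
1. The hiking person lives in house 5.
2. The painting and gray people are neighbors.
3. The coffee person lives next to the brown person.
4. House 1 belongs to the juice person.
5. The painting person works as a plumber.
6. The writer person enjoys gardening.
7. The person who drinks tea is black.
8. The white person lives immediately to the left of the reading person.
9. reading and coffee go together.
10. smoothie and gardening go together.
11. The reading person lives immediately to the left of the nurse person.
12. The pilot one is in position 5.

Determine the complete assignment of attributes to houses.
Solution:

House | Color | Hobby | Drink | Job
-----------------------------------
  1   | white | painting | juice | plumber
  2   | gray | reading | coffee | chef
  3   | brown | cooking | soda | nurse
  4   | orange | gardening | smoothie | writer
  5   | black | hiking | tea | pilot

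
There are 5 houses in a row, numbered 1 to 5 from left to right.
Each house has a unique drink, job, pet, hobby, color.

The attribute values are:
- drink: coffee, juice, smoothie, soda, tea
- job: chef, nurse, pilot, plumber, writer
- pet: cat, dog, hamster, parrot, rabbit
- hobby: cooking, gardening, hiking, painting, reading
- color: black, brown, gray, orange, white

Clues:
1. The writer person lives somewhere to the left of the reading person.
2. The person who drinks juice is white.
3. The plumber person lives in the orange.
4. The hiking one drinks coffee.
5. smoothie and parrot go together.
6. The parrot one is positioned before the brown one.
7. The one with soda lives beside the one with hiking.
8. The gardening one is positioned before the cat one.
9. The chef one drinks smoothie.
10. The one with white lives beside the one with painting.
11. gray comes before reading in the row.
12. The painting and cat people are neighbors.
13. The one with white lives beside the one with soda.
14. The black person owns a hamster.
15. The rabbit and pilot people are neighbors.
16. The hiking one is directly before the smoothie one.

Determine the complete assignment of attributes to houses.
Solution:

House | Drink | Job | Pet | Hobby | Color
-----------------------------------------
  1   | juice | writer | rabbit | gardening | white
  2   | soda | pilot | hamster | painting | black
  3   | coffee | plumber | cat | hiking | orange
  4   | smoothie | chef | parrot | cooking | gray
  5   | tea | nurse | dog | reading | brown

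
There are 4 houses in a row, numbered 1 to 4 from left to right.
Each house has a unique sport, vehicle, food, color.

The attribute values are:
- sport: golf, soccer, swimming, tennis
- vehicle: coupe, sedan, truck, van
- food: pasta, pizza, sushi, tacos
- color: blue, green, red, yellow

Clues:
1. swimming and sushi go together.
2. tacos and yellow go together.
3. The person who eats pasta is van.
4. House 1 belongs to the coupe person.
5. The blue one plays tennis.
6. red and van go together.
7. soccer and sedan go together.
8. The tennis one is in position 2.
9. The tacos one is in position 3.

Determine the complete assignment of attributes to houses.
Solution:

House | Sport | Vehicle | Food | Color
--------------------------------------
  1   | swimming | coupe | sushi | green
  2   | tennis | truck | pizza | blue
  3   | soccer | sedan | tacos | yellow
  4   | golf | van | pasta | red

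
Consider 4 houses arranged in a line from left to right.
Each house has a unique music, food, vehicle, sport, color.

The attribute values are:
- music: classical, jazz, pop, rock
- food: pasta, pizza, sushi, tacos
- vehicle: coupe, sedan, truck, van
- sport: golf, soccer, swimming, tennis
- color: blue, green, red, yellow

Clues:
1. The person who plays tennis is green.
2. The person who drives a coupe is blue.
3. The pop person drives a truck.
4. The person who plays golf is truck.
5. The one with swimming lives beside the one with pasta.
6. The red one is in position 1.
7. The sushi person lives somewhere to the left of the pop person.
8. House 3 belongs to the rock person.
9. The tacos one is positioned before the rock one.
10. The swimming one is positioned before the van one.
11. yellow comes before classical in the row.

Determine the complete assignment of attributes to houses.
Solution:

House | Music | Food | Vehicle | Sport | Color
----------------------------------------------
  1   | jazz | sushi | sedan | soccer | red
  2   | pop | tacos | truck | golf | yellow
  3   | rock | pizza | coupe | swimming | blue
  4   | classical | pasta | van | tennis | green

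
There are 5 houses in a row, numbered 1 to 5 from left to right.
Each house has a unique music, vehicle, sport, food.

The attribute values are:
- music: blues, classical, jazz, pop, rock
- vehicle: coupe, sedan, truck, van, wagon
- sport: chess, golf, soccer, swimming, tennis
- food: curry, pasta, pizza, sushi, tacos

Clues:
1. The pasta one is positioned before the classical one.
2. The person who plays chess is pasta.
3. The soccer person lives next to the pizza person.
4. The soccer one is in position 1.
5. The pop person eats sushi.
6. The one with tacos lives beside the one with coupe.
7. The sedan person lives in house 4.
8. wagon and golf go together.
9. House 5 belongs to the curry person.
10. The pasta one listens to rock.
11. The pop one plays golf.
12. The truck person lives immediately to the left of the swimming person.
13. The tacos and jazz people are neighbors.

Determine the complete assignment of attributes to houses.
Solution:

House | Music | Vehicle | Sport | Food
--------------------------------------
  1   | blues | truck | soccer | tacos
  2   | jazz | coupe | swimming | pizza
  3   | pop | wagon | golf | sushi
  4   | rock | sedan | chess | pasta
  5   | classical | van | tennis | curry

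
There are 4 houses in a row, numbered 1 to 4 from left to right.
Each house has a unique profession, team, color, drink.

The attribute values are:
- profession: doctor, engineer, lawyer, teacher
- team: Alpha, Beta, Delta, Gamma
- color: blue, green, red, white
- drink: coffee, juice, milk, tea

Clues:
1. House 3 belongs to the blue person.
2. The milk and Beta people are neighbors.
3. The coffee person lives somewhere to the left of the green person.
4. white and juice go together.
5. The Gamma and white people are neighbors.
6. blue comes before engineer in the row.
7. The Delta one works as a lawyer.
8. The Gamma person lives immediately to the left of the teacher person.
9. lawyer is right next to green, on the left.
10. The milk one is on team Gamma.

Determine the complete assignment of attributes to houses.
Solution:

House | Profession | Team | Color | Drink
-----------------------------------------
  1   | doctor | Gamma | red | milk
  2   | teacher | Beta | white | juice
  3   | lawyer | Delta | blue | coffee
  4   | engineer | Alpha | green | tea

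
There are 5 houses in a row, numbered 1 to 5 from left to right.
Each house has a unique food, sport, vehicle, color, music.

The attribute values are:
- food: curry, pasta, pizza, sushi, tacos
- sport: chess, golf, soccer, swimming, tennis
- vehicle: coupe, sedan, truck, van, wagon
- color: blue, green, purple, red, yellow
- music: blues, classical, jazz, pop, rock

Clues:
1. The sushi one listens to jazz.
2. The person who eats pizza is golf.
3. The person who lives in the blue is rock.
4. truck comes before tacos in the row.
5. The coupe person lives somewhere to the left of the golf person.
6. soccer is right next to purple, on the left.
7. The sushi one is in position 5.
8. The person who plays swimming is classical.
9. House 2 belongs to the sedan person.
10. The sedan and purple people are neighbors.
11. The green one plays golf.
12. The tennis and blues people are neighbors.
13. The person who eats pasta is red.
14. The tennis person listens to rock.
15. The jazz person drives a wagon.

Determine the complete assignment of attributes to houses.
Solution:

House | Food | Sport | Vehicle | Color | Music
----------------------------------------------
  1   | curry | tennis | truck | blue | rock
  2   | pasta | soccer | sedan | red | blues
  3   | tacos | swimming | coupe | purple | classical
  4   | pizza | golf | van | green | pop
  5   | sushi | chess | wagon | yellow | jazz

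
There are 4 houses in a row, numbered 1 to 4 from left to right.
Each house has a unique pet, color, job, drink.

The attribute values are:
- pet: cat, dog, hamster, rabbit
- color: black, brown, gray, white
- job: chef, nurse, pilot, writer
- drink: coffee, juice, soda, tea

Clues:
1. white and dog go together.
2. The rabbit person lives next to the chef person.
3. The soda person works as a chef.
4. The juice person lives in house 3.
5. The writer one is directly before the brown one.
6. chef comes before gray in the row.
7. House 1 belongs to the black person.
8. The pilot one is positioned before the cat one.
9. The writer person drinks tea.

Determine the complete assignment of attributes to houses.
Solution:

House | Pet | Color | Job | Drink
---------------------------------
  1   | rabbit | black | writer | tea
  2   | hamster | brown | chef | soda
  3   | dog | white | pilot | juice
  4   | cat | gray | nurse | coffee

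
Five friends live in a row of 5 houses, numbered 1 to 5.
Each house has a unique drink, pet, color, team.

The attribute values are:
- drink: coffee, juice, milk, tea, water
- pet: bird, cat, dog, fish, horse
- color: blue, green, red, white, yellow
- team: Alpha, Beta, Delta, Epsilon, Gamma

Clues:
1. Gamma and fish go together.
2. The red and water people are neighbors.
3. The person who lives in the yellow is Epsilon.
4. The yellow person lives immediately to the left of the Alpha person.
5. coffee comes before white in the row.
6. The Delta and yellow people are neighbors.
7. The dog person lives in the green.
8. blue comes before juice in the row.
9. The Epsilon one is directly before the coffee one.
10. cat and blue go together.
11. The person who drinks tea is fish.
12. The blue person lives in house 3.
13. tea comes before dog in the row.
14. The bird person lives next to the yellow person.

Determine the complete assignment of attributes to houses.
Solution:

House | Drink | Pet | Color | Team
----------------------------------
  1   | milk | bird | red | Delta
  2   | water | horse | yellow | Epsilon
  3   | coffee | cat | blue | Alpha
  4   | tea | fish | white | Gamma
  5   | juice | dog | green | Beta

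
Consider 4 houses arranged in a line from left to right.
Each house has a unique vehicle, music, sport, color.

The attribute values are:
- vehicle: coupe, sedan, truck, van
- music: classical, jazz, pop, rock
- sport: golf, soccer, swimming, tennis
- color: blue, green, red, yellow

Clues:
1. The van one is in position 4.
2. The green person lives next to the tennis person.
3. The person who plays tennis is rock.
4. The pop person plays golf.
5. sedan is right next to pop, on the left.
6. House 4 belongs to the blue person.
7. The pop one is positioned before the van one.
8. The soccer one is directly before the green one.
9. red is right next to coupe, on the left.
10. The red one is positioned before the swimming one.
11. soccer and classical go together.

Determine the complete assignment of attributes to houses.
Solution:

House | Vehicle | Music | Sport | Color
---------------------------------------
  1   | sedan | classical | soccer | red
  2   | coupe | pop | golf | green
  3   | truck | rock | tennis | yellow
  4   | van | jazz | swimming | blue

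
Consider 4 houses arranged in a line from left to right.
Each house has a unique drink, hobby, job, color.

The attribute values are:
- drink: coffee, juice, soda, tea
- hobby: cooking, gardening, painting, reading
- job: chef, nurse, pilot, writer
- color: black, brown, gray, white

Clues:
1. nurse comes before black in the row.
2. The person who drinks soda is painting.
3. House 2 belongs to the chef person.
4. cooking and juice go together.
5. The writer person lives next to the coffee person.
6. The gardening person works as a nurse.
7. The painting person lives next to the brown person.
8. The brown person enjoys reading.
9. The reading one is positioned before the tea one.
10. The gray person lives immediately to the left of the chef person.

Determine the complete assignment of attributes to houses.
Solution:

House | Drink | Hobby | Job | Color
-----------------------------------
  1   | soda | painting | writer | gray
  2   | coffee | reading | chef | brown
  3   | tea | gardening | nurse | white
  4   | juice | cooking | pilot | black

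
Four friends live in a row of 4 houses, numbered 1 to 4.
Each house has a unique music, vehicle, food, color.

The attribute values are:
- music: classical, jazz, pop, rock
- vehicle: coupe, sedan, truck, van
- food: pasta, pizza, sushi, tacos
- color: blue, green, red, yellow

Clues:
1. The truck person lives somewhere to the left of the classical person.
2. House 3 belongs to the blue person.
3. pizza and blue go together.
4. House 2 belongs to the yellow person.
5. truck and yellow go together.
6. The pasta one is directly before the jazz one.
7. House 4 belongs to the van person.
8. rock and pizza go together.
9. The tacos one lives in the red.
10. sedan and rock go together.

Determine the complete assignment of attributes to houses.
Solution:

House | Music | Vehicle | Food | Color
--------------------------------------
  1   | pop | coupe | pasta | green
  2   | jazz | truck | sushi | yellow
  3   | rock | sedan | pizza | blue
  4   | classical | van | tacos | red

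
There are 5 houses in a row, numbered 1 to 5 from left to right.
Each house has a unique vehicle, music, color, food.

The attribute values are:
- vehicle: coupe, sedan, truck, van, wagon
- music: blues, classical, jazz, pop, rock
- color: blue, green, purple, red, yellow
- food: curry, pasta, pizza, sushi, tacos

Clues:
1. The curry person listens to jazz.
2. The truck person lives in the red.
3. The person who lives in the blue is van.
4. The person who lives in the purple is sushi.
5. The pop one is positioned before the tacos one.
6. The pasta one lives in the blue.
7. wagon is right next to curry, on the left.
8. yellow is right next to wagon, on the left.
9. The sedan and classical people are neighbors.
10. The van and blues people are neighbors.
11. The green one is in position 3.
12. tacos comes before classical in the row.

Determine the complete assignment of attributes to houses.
Solution:

House | Vehicle | Music | Color | Food
--------------------------------------
  1   | van | pop | blue | pasta
  2   | sedan | blues | yellow | tacos
  3   | wagon | classical | green | pizza
  4   | truck | jazz | red | curry
  5   | coupe | rock | purple | sushi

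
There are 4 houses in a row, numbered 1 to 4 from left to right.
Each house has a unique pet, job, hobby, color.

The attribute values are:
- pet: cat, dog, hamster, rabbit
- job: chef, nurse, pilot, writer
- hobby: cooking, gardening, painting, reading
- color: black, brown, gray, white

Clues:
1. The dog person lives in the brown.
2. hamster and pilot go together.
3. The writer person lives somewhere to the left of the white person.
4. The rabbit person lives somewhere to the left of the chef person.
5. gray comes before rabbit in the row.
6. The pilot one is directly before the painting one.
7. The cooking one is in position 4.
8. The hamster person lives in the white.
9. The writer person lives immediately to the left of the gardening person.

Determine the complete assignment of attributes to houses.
Solution:

House | Pet | Job | Hobby | Color
---------------------------------
  1   | cat | writer | reading | gray
  2   | hamster | pilot | gardening | white
  3   | rabbit | nurse | painting | black
  4   | dog | chef | cooking | brown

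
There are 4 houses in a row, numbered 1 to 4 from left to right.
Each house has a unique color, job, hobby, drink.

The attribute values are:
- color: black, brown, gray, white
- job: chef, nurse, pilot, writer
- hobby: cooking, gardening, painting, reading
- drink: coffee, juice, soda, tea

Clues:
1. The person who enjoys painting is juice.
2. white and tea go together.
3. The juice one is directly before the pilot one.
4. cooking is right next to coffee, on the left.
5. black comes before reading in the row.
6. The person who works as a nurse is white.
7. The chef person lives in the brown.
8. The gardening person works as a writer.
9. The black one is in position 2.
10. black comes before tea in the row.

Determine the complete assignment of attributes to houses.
Solution:

House | Color | Job | Hobby | Drink
-----------------------------------
  1   | brown | chef | painting | juice
  2   | black | pilot | cooking | soda
  3   | gray | writer | gardening | coffee
  4   | white | nurse | reading | tea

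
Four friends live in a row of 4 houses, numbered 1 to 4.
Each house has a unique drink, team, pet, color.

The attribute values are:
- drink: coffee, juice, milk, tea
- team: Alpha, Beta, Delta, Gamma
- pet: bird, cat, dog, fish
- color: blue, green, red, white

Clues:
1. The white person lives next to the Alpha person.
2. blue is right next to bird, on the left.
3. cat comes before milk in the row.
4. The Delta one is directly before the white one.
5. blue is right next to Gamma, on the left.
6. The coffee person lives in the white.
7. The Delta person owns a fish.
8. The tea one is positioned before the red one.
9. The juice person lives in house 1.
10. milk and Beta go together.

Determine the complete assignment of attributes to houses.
Solution:

House | Drink | Team | Pet | Color
----------------------------------
  1   | juice | Delta | fish | blue
  2   | coffee | Gamma | bird | white
  3   | tea | Alpha | cat | green
  4   | milk | Beta | dog | red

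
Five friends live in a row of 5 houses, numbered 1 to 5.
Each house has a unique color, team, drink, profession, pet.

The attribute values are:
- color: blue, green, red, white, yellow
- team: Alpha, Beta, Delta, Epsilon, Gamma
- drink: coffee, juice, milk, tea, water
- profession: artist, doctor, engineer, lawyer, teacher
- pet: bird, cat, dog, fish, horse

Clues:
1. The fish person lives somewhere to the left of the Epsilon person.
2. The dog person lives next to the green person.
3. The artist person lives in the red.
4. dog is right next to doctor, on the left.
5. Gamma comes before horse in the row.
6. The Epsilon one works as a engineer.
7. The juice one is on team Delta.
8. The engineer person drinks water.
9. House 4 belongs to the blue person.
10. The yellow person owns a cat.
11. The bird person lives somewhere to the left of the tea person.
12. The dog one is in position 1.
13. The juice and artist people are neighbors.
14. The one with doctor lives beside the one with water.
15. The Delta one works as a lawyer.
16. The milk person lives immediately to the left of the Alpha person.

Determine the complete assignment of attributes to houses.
Solution:

House | Color | Team | Drink | Profession | Pet
-----------------------------------------------
  1   | white | Gamma | milk | teacher | dog
  2   | green | Alpha | coffee | doctor | fish
  3   | yellow | Epsilon | water | engineer | cat
  4   | blue | Delta | juice | lawyer | bird
  5   | red | Beta | tea | artist | horse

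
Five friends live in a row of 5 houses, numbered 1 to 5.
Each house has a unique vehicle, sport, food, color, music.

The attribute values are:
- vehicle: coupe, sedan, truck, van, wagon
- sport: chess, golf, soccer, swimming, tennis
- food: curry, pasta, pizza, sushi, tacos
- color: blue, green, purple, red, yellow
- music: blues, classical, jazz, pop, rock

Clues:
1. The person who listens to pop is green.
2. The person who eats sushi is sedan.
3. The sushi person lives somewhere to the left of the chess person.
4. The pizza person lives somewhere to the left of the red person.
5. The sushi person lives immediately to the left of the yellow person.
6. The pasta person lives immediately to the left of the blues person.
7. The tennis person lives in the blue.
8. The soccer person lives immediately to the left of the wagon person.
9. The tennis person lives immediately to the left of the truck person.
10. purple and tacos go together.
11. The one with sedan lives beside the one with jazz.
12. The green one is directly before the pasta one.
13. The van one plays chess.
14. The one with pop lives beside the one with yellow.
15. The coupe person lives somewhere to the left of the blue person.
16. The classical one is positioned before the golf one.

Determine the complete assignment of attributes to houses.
Solution:

House | Vehicle | Sport | Food | Color | Music
----------------------------------------------
  1   | sedan | swimming | sushi | green | pop
  2   | van | chess | pasta | yellow | jazz
  3   | coupe | soccer | tacos | purple | blues
  4   | wagon | tennis | pizza | blue | classical
  5   | truck | golf | curry | red | rock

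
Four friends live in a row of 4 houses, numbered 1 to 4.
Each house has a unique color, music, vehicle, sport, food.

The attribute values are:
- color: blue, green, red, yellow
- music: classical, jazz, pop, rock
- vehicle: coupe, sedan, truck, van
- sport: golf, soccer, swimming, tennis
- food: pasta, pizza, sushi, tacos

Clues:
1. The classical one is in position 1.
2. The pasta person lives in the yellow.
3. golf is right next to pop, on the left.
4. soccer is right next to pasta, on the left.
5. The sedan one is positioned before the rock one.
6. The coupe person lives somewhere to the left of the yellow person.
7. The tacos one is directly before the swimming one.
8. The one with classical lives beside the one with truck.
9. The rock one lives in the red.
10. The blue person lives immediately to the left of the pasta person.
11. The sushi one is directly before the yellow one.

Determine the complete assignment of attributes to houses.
Solution:

House | Color | Music | Vehicle | Sport | Food
----------------------------------------------
  1   | blue | classical | coupe | soccer | sushi
  2   | yellow | jazz | truck | golf | pasta
  3   | green | pop | sedan | tennis | tacos
  4   | red | rock | van | swimming | pizza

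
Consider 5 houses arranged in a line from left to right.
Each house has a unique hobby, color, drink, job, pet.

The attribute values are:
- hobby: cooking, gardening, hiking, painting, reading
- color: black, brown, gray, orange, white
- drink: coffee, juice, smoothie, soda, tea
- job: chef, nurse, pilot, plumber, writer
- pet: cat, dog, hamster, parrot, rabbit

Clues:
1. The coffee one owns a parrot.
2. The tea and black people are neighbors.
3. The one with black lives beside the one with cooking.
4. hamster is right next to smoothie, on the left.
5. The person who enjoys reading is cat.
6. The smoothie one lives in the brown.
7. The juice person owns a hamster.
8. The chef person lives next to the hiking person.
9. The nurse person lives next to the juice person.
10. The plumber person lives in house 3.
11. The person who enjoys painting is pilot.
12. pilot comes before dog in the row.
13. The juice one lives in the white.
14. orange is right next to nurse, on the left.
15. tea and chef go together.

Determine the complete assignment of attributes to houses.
Solution:

House | Hobby | Color | Drink | Job | Pet
-----------------------------------------
  1   | reading | orange | tea | chef | cat
  2   | hiking | black | coffee | nurse | parrot
  3   | cooking | white | juice | plumber | hamster
  4   | painting | brown | smoothie | pilot | rabbit
  5   | gardening | gray | soda | writer | dog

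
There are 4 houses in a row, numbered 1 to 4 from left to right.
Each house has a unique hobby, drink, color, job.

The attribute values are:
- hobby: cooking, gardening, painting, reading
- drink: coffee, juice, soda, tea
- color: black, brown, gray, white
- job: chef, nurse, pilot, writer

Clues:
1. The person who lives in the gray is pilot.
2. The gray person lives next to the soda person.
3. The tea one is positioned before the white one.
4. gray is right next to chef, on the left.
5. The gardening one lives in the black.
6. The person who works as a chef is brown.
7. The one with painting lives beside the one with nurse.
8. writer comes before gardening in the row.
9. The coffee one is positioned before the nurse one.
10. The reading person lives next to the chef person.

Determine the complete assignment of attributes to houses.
Solution:

House | Hobby | Drink | Color | Job
-----------------------------------
  1   | reading | tea | gray | pilot
  2   | cooking | soda | brown | chef
  3   | painting | coffee | white | writer
  4   | gardening | juice | black | nurse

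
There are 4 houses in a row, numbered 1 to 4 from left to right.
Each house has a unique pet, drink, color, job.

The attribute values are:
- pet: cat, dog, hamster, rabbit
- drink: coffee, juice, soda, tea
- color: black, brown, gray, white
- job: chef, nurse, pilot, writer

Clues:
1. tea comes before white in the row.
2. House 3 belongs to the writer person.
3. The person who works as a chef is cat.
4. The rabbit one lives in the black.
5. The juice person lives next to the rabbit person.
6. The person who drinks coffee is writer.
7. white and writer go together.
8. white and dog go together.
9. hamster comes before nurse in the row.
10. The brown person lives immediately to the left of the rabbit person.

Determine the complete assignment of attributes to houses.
Solution:

House | Pet | Drink | Color | Job
---------------------------------
  1   | hamster | juice | brown | pilot
  2   | rabbit | tea | black | nurse
  3   | dog | coffee | white | writer
  4   | cat | soda | gray | chef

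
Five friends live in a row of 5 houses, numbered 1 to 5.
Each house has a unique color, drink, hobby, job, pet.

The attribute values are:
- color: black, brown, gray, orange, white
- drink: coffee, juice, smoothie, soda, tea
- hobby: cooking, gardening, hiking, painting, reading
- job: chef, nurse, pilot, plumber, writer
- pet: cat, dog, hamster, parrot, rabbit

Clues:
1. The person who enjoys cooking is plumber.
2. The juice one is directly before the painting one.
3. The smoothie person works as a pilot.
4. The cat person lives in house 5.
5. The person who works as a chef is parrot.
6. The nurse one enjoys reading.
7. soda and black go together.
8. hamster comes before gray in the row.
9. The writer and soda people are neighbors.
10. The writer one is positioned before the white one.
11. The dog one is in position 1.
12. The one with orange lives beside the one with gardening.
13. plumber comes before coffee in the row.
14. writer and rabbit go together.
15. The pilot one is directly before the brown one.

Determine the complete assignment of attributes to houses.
Solution:

House | Color | Drink | Hobby | Job | Pet
-----------------------------------------
  1   | orange | smoothie | hiking | pilot | dog
  2   | brown | juice | gardening | writer | rabbit
  3   | black | soda | painting | chef | parrot
  4   | white | tea | cooking | plumber | hamster
  5   | gray | coffee | reading | nurse | cat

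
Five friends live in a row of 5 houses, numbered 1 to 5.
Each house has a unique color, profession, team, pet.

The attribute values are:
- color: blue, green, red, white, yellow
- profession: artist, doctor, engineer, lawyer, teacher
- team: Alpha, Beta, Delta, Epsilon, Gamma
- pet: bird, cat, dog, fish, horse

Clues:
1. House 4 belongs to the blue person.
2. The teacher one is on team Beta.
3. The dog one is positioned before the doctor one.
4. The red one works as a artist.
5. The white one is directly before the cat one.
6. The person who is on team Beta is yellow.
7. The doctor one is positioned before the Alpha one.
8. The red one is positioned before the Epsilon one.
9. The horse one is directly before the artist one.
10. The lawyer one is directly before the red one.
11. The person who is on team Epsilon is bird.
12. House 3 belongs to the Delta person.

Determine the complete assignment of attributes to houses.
Solution:

House | Color | Profession | Team | Pet
---------------------------------------
  1   | yellow | teacher | Beta | dog
  2   | white | lawyer | Gamma | horse
  3   | red | artist | Delta | cat
  4   | blue | doctor | Epsilon | bird
  5   | green | engineer | Alpha | fish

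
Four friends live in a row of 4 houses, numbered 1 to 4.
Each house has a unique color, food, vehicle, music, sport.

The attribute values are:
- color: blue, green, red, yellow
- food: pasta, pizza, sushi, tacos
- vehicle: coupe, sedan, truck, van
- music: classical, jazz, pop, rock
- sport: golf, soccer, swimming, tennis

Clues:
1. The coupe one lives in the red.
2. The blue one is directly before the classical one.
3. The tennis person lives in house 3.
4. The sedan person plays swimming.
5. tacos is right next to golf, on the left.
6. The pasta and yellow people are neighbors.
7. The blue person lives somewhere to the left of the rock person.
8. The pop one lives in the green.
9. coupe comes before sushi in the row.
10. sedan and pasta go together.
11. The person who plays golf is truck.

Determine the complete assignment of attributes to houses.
Solution:

House | Color | Food | Vehicle | Music | Sport
----------------------------------------------
  1   | blue | pasta | sedan | jazz | swimming
  2   | yellow | pizza | van | classical | soccer
  3   | red | tacos | coupe | rock | tennis
  4   | green | sushi | truck | pop | golf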